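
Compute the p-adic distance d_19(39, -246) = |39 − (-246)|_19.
d_19(39, -246) = 1/19

Step 1 — x − y = 39 − (-246) = 285. Step 2 — v_19(285) = 1 (factor: 285 = (19^1 · 15); the sign does not affect v_p). Step 3 — |x − y|_19 = 19^{-1} = 1/19.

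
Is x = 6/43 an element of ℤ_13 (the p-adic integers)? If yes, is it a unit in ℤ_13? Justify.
x ∈ ℤ_13^× (unit); v_13(x) = 0

ℤ_13 = {x ∈ ℚ_13 : v_13(x) ≥ 0} and ℤ_13^× = {x ∈ ℤ_13 : v_13(x) = 0}. Here v_13(6/43) = v_13(num) − v_13(den) = 0; compare against these criteria.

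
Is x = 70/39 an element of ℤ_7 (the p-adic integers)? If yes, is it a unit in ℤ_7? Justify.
x ∈ ℤ_7 but not a unit; v_7(x) = 1 > 0

ℤ_7 = {x ∈ ℚ_7 : v_7(x) ≥ 0} and ℤ_7^× = {x ∈ ℤ_7 : v_7(x) = 0}. Here v_7(70/39) = v_7(num) − v_7(den) = 1; compare against these criteria.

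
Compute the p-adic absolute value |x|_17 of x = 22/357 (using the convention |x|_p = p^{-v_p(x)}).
|22/357|_17 = 17

Step 1 — compute v_17(x) by factoring powers of 17 out of the numerator and denominator: v_17(22/357) = -1. Step 2 — apply |x|_p = p^{-v_p(x)} = 17^{1} = 17.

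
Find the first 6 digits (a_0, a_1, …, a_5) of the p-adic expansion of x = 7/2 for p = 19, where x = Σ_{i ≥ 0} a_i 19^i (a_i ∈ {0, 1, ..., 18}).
(a_0, …, a_5) = (13, 9, 9, 9, 9, 9)

v_19(7/2) = 0 (numerator and denominator both coprime to 19), so x ∈ ℤ_19^×. Compute digits iteratively via a_i = x_i mod 19, x_{i+1} = (x_i − a_i)/19, with x_0 = x:
  x_0 = 7/2;  a_0 = 13;  x_1 = (x_0 − 13)/19 = -1/2
  x_1 = -1/2;  a_1 = 9;  x_2 = (x_1 − 9)/19 = -1/2
  x_2 = -1/2;  a_2 = 9;  x_3 = (x_2 − 9)/19 = -1/2
  x_3 = -1/2;  a_3 = 9;  x_4 = (x_3 − 9)/19 = -1/2
  x_4 = -1/2;  a_4 = 9;  x_5 = (x_4 − 9)/19 = -1/2
  x_5 = -1/2;  a_5 = 9;  x_6 = (x_5 − 9)/19 = -1/2
Digits: (13, 9, 9, 9, 9, 9).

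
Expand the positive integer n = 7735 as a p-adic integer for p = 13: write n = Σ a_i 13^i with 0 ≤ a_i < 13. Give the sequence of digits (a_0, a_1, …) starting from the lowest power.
(a_0, a_1, …) = (0, 10, 6, 3)

Repeated division by 13 gives the digits low-to-high: 7735 = 10·13^1 + 6·13^2 + 3·13^3. Digit sequence: (0, 10, 6, 3).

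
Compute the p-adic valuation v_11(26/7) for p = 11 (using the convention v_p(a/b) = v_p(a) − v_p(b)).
v_11(26/7) = 0

Factor powers of 11 from the numerator and denominator of the reduced fraction: 26 = 11^0 · 26 and 7 = 11^0 · 7. Apply v_p(a/b) = v_p(a) − v_p(b): v_11(26/7) = 0 − 0 = 0.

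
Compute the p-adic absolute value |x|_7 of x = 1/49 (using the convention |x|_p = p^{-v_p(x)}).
|1/49|_7 = 49

Step 1 — compute v_7(x) by factoring powers of 7 out of the numerator and denominator: v_7(1/49) = -2. Step 2 — apply |x|_p = p^{-v_p(x)} = 7^{2} = 49.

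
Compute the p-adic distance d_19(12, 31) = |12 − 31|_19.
d_19(12, 31) = 1/19

Step 1 — x − y = 12 − 31 = -19. Step 2 — v_19(-19) = 1 (factor: -19 = −(19^1 · 1); the sign does not affect v_p). Step 3 — |x − y|_19 = 19^{-1} = 1/19.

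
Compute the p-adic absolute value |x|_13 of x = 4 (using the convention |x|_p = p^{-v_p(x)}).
|4|_13 = 1

Step 1 — compute v_13(x) by factoring powers of 13 out of the numerator and denominator: v_13(4) = 0. Step 2 — apply |x|_p = p^{-v_p(x)} = 13^{0} = 1.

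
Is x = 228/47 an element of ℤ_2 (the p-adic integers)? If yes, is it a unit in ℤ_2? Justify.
x ∈ ℤ_2 but not a unit; v_2(x) = 2 > 0

ℤ_2 = {x ∈ ℚ_2 : v_2(x) ≥ 0} and ℤ_2^× = {x ∈ ℤ_2 : v_2(x) = 0}. Here v_2(228/47) = v_2(num) − v_2(den) = 2; compare against these criteria.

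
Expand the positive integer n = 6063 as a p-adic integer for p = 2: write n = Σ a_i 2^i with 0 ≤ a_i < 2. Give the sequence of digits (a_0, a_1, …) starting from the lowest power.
(a_0, a_1, …) = (1, 1, 1, 1, 0, 1, 0, 1, 1, 1, 1, 0, 1)

Repeated division by 2 gives the digits low-to-high: 6063 = 1 + 1·2^1 + 1·2^2 + 1·2^3 + 1·2^5 + 1·2^7 + 1·2^8 + 1·2^9 + 1·2^10 + 1·2^12. Digit sequence: (1, 1, 1, 1, 0, 1, 0, 1, 1, 1, 1, 0, 1).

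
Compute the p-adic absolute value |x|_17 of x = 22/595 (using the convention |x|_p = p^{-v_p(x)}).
|22/595|_17 = 17

Step 1 — compute v_17(x) by factoring powers of 17 out of the numerator and denominator: v_17(22/595) = -1. Step 2 — apply |x|_p = p^{-v_p(x)} = 17^{1} = 17.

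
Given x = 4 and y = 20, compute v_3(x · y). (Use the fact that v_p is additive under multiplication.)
v_3(80) = 0

v_p(x) = 0 (factor: 4 = 3^0 · 4); v_p(y) = 0 (factor: 20 = 3^0 · 20). Additivity: v_p(xy) = v_p(x) + v_p(y) = 0 + 0 = 0. (Direct check: xy = 80 = 3^0 · (80).)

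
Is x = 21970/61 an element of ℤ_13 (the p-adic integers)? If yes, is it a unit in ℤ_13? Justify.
x ∈ ℤ_13 but not a unit; v_13(x) = 3 > 0

ℤ_13 = {x ∈ ℚ_13 : v_13(x) ≥ 0} and ℤ_13^× = {x ∈ ℤ_13 : v_13(x) = 0}. Here v_13(21970/61) = v_13(num) − v_13(den) = 3; compare against these criteria.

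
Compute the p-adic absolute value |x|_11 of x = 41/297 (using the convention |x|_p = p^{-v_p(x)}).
|41/297|_11 = 11

Step 1 — compute v_11(x) by factoring powers of 11 out of the numerator and denominator: v_11(41/297) = -1. Step 2 — apply |x|_p = p^{-v_p(x)} = 11^{1} = 11.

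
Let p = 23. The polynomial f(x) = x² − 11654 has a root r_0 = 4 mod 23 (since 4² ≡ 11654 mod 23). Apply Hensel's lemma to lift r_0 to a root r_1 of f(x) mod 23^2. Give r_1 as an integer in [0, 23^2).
r_1 = 4 (mod 529)

Hensel's recurrence: r_{i+1} = r_i − f(r_i)·(f′(r_i))^{-1} mod 23^{i+2}, with f′(x) = 2x. Iterate:
  r_0 = 4 (mod 23)
  r_1 = 4 (mod 529)
Final: r_1 = 4, and one checks f(r_1) ≡ 0 mod 23^2.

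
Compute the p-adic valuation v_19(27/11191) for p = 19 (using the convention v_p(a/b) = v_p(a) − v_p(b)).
v_19(27/11191) = -2

Factor powers of 19 from the numerator and denominator of the reduced fraction: 27 = 19^0 · 27 and 11191 = 19^2 · 31. Apply v_p(a/b) = v_p(a) − v_p(b): v_19(27/11191) = 0 − 2 = -2.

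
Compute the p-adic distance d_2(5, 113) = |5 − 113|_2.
d_2(5, 113) = 1/4

Step 1 — x − y = 5 − 113 = -108. Step 2 — v_2(-108) = 2 (factor: -108 = −(2^2 · 27); the sign does not affect v_p). Step 3 — |x − y|_2 = 2^{-2} = 1/4.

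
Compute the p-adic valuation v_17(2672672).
v_17(2672672) = 4

v_17(n) is the largest exponent k such that 17^k divides n. Factor out: 2672672 = 17^4 · 32. (Sign doesn't affect v_p.) So v_17(2672672) = 4.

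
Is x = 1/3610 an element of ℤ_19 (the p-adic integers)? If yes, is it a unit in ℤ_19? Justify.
x ∉ ℤ_19 (v_19(x) = -2 < 0)

ℤ_19 = {x ∈ ℚ_19 : v_19(x) ≥ 0} and ℤ_19^× = {x ∈ ℤ_19 : v_19(x) = 0}. Here v_19(1/3610) = v_19(num) − v_19(den) = -2; compare against these criteria.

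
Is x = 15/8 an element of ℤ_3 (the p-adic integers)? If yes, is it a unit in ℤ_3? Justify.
x ∈ ℤ_3 but not a unit; v_3(x) = 1 > 0

ℤ_3 = {x ∈ ℚ_3 : v_3(x) ≥ 0} and ℤ_3^× = {x ∈ ℤ_3 : v_3(x) = 0}. Here v_3(15/8) = v_3(num) − v_3(den) = 1; compare against these criteria.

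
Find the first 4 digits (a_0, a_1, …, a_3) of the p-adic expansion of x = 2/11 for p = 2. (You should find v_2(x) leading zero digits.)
(a_0, …, a_3) = (0, 1, 1, 0)

v_2(2/11) = 1, so a_0 = ... = a_0 = 0. Factor out: x = 2^1 · u with u = 1/11 a unit in ℤ_2. Expand u iteratively via a_{v+i} = u_i mod 2, u_{i+1} = (u_i − a_{v+i})/2:
  u_0 = 1/11;  a_1 = 1;  u_1 = (u_0 − 1)/2 = -5/11
  u_1 = -5/11;  a_2 = 1;  u_2 = (u_1 − 1)/2 = -8/11
  u_2 = -8/11;  a_3 = 0;  u_3 = (u_2 − 0)/2 = -4/11
Digits: (0, 1, 1, 0).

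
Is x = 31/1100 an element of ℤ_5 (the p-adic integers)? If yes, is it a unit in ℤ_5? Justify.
x ∉ ℤ_5 (v_5(x) = -2 < 0)

ℤ_5 = {x ∈ ℚ_5 : v_5(x) ≥ 0} and ℤ_5^× = {x ∈ ℤ_5 : v_5(x) = 0}. Here v_5(31/1100) = v_5(num) − v_5(den) = -2; compare against these criteria.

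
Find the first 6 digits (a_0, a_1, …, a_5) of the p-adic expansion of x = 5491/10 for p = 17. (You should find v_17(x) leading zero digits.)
(a_0, …, a_5) = (0, 0, 7, 15, 11, 1)

v_17(5491/10) = 2, so a_0 = ... = a_1 = 0. Factor out: x = 17^2 · u with u = 19/10 a unit in ℤ_17. Expand u iteratively via a_{v+i} = u_i mod 17, u_{i+1} = (u_i − a_{v+i})/17:
  u_0 = 19/10;  a_2 = 7;  u_1 = (u_0 − 7)/17 = -3/10
  u_1 = -3/10;  a_3 = 15;  u_2 = (u_1 − 15)/17 = -9/10
  u_2 = -9/10;  a_4 = 11;  u_3 = (u_2 − 11)/17 = -7/10
  u_3 = -7/10;  a_5 = 1;  u_4 = (u_3 − 1)/17 = -1/10
Digits: (0, 0, 7, 15, 11, 1).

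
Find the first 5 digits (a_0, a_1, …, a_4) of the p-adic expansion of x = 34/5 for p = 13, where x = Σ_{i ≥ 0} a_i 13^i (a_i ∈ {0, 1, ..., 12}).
(a_0, …, a_4) = (12, 10, 7, 2, 5)

v_13(34/5) = 0 (numerator and denominator both coprime to 13), so x ∈ ℤ_13^×. Compute digits iteratively via a_i = x_i mod 13, x_{i+1} = (x_i − a_i)/13, with x_0 = x:
  x_0 = 34/5;  a_0 = 12;  x_1 = (x_0 − 12)/13 = -2/5
  x_1 = -2/5;  a_1 = 10;  x_2 = (x_1 − 10)/13 = -4/5
  x_2 = -4/5;  a_2 = 7;  x_3 = (x_2 − 7)/13 = -3/5
  x_3 = -3/5;  a_3 = 2;  x_4 = (x_3 − 2)/13 = -1/5
  x_4 = -1/5;  a_4 = 5;  x_5 = (x_4 − 5)/13 = -2/5
Digits: (12, 10, 7, 2, 5).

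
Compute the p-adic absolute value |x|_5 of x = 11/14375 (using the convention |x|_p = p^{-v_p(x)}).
|11/14375|_5 = 625

Step 1 — compute v_5(x) by factoring powers of 5 out of the numerator and denominator: v_5(11/14375) = -4. Step 2 — apply |x|_p = p^{-v_p(x)} = 5^{4} = 625.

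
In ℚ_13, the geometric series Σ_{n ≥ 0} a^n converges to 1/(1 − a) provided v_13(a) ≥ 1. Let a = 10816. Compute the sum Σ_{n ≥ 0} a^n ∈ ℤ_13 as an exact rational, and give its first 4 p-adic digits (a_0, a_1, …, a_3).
Σ a^n = 1/(1 − a) = -1/10815;  first 4 digits = (1, 0, 12, 4)

v_13(a) = 2 ≥ 1, so the series converges in ℤ_13 to 1/(1 − a) = 1/(1 − 10816) = -1/10815. Expand this rational in ℤ_13: compute digits iteratively via d_i = x_i mod 13, x_{i+1} = (x_i − d_i)/13. The first 4 digits are (1, 0, 12, 4).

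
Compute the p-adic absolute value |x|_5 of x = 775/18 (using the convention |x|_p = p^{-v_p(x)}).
|775/18|_5 = 1/25

Step 1 — compute v_5(x) by factoring powers of 5 out of the numerator and denominator: v_5(775/18) = 2. Step 2 — apply |x|_p = p^{-v_p(x)} = 5^{-2} = 1/25.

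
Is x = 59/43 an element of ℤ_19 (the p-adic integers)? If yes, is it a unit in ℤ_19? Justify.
x ∈ ℤ_19^× (unit); v_19(x) = 0

ℤ_19 = {x ∈ ℚ_19 : v_19(x) ≥ 0} and ℤ_19^× = {x ∈ ℤ_19 : v_19(x) = 0}. Here v_19(59/43) = v_19(num) − v_19(den) = 0; compare against these criteria.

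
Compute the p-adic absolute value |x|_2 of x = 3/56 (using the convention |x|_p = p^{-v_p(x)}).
|3/56|_2 = 8

Step 1 — compute v_2(x) by factoring powers of 2 out of the numerator and denominator: v_2(3/56) = -3. Step 2 — apply |x|_p = p^{-v_p(x)} = 2^{3} = 8.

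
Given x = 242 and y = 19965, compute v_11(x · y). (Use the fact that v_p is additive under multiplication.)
v_11(4831530) = 5

v_p(x) = 2 (factor: 242 = 11^2 · 2); v_p(y) = 3 (factor: 19965 = 11^3 · 15). Additivity: v_p(xy) = v_p(x) + v_p(y) = 2 + 3 = 5. (Direct check: xy = 4831530 = 11^5 · (30).)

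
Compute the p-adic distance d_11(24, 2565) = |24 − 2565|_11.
d_11(24, 2565) = 1/121

Step 1 — x − y = 24 − 2565 = -2541. Step 2 — v_11(-2541) = 2 (factor: -2541 = −(11^2 · 21); the sign does not affect v_p). Step 3 — |x − y|_11 = 11^{-2} = 1/121.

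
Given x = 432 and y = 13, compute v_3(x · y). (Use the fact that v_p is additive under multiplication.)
v_3(5616) = 3

v_p(x) = 3 (factor: 432 = 3^3 · 16); v_p(y) = 0 (factor: 13 = 3^0 · 13). Additivity: v_p(xy) = v_p(x) + v_p(y) = 3 + 0 = 3. (Direct check: xy = 5616 = 3^3 · (208).)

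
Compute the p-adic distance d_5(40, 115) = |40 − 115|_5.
d_5(40, 115) = 1/25

Step 1 — x − y = 40 − 115 = -75. Step 2 — v_5(-75) = 2 (factor: -75 = −(5^2 · 3); the sign does not affect v_p). Step 3 — |x − y|_5 = 5^{-2} = 1/25.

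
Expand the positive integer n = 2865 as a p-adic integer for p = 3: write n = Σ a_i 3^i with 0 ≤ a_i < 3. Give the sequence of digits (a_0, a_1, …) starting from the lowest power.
(a_0, a_1, …) = (0, 1, 0, 1, 2, 2, 0, 1)

Repeated division by 3 gives the digits low-to-high: 2865 = 1·3^1 + 1·3^3 + 2·3^4 + 2·3^5 + 1·3^7. Digit sequence: (0, 1, 0, 1, 2, 2, 0, 1).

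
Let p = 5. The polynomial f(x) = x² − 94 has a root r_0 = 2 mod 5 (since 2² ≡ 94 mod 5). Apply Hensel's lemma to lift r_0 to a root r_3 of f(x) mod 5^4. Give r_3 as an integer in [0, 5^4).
r_3 = 62 (mod 625)

Hensel's recurrence: r_{i+1} = r_i − f(r_i)·(f′(r_i))^{-1} mod 5^{i+2}, with f′(x) = 2x. Iterate:
  r_0 = 2 (mod 5)
  r_1 = 12 (mod 25)
  r_2 = 62 (mod 125)
  r_3 = 62 (mod 625)
Final: r_3 = 62, and one checks f(r_3) ≡ 0 mod 5^4.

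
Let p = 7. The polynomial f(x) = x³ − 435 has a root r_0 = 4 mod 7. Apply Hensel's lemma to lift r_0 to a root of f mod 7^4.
r_3 = 2181 (mod 2401)

Hensel: r_{i+1} = r_i − f(r_i)/f′(r_i) mod 7^{i+2}, where f′(x) = 3x². Iterate:
  r_0 = 4 (mod 7)
  r_1 = 25 (mod 49)
  r_2 = 123 (mod 343)
  r_3 = 2181 (mod 2401)
Final: r = 2181 with f(r) ≡ 0 mod 7^4.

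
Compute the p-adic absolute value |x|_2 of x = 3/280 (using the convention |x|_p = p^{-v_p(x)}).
|3/280|_2 = 8

Step 1 — compute v_2(x) by factoring powers of 2 out of the numerator and denominator: v_2(3/280) = -3. Step 2 — apply |x|_p = p^{-v_p(x)} = 2^{3} = 8.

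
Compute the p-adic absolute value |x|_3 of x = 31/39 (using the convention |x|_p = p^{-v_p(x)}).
|31/39|_3 = 3

Step 1 — compute v_3(x) by factoring powers of 3 out of the numerator and denominator: v_3(31/39) = -1. Step 2 — apply |x|_p = p^{-v_p(x)} = 3^{1} = 3.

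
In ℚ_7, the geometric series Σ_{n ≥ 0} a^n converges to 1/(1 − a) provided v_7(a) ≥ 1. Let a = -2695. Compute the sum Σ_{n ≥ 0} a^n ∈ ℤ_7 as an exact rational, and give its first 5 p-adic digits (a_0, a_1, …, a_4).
Σ a^n = 1/(1 − a) = 1/2696;  first 5 digits = (1, 0, 1, 6, 6)

v_7(a) = 2 ≥ 1, so the series converges in ℤ_7 to 1/(1 − a) = 1/(1 − (-2695)) = 1/2696. Expand this rational in ℤ_7: compute digits iteratively via d_i = x_i mod 7, x_{i+1} = (x_i − d_i)/7. The first 5 digits are (1, 0, 1, 6, 6).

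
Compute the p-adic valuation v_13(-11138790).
v_13(-11138790) = 5

v_13(n) is the largest exponent k such that 13^k divides n. Factor out: -11138790 = -13^5 · 30. (Sign doesn't affect v_p.) So v_13(-11138790) = 5.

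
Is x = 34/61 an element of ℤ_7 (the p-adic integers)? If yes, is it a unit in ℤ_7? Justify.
x ∈ ℤ_7^× (unit); v_7(x) = 0

ℤ_7 = {x ∈ ℚ_7 : v_7(x) ≥ 0} and ℤ_7^× = {x ∈ ℤ_7 : v_7(x) = 0}. Here v_7(34/61) = v_7(num) − v_7(den) = 0; compare against these criteria.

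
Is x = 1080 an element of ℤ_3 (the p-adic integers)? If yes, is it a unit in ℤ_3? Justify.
x ∈ ℤ_3 but not a unit; v_3(x) = 3 > 0

ℤ_3 = {x ∈ ℚ_3 : v_3(x) ≥ 0} and ℤ_3^× = {x ∈ ℤ_3 : v_3(x) = 0}. Here v_3(1080) = v_3(num) − v_3(den) = 3; compare against these criteria.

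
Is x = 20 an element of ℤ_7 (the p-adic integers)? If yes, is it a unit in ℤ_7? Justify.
x ∈ ℤ_7^× (unit); v_7(x) = 0

ℤ_7 = {x ∈ ℚ_7 : v_7(x) ≥ 0} and ℤ_7^× = {x ∈ ℤ_7 : v_7(x) = 0}. Here v_7(20) = v_7(num) − v_7(den) = 0; compare against these criteria.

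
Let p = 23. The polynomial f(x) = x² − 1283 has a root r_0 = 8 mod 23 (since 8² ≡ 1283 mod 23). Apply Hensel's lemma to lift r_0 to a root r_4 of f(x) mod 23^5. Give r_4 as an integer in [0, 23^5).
r_4 = 2872984 (mod 6436343)

Hensel's recurrence: r_{i+1} = r_i − f(r_i)·(f′(r_i))^{-1} mod 23^{i+2}, with f′(x) = 2x. Iterate:
  r_0 = 8 (mod 23)
  r_1 = 514 (mod 529)
  r_2 = 1572 (mod 12167)
  r_3 = 74574 (mod 279841)
  r_4 = 2872984 (mod 6436343)
Final: r_4 = 2872984, and one checks f(r_4) ≡ 0 mod 23^5.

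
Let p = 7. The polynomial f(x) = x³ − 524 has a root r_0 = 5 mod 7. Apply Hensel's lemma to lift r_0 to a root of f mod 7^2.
r_1 = 26 (mod 49)

Hensel: r_{i+1} = r_i − f(r_i)/f′(r_i) mod 7^{i+2}, where f′(x) = 3x². Iterate:
  r_0 = 5 (mod 7)
  r_1 = 26 (mod 49)
Final: r = 26 with f(r) ≡ 0 mod 7^2.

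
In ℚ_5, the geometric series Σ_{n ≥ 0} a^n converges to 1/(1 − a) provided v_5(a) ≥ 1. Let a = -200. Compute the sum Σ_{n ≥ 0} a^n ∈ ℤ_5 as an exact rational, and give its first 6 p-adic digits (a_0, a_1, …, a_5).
Σ a^n = 1/(1 − a) = 1/201;  first 6 digits = (1, 0, 2, 3, 3, 2)

v_5(a) = 2 ≥ 1, so the series converges in ℤ_5 to 1/(1 − a) = 1/(1 − (-200)) = 1/201. Expand this rational in ℤ_5: compute digits iteratively via d_i = x_i mod 5, x_{i+1} = (x_i − d_i)/5. The first 6 digits are (1, 0, 2, 3, 3, 2).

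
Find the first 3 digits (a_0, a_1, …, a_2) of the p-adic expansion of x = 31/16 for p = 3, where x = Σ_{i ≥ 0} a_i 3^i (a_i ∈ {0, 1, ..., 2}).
(a_0, …, a_2) = (1, 2, 0)

v_3(31/16) = 0 (numerator and denominator both coprime to 3), so x ∈ ℤ_3^×. Compute digits iteratively via a_i = x_i mod 3, x_{i+1} = (x_i − a_i)/3, with x_0 = x:
  x_0 = 31/16;  a_0 = 1;  x_1 = (x_0 − 1)/3 = 5/16
  x_1 = 5/16;  a_1 = 2;  x_2 = (x_1 − 2)/3 = -9/16
  x_2 = -9/16;  a_2 = 0;  x_3 = (x_2 − 0)/3 = -3/16
Digits: (1, 2, 0).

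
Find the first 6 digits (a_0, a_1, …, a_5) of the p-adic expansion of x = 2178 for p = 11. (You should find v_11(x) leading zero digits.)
(a_0, …, a_5) = (0, 0, 7, 1, 0, 0)

v_11(2178) = 2, so a_0 = ... = a_1 = 0. Factor out: x = 11^2 · u with u = 18 a unit in ℤ_11. Expand u iteratively via a_{v+i} = u_i mod 11, u_{i+1} = (u_i − a_{v+i})/11:
  u_0 = 18;  a_2 = 7;  u_1 = (u_0 − 7)/11 = 1
  u_1 = 1;  a_3 = 1;  u_2 = (u_1 − 1)/11 = 0
  u_2 = 0;  a_4 = 0;  u_3 = (u_2 − 0)/11 = 0
  u_3 = 0;  a_5 = 0;  u_4 = (u_3 − 0)/11 = 0
Digits: (0, 0, 7, 1, 0, 0).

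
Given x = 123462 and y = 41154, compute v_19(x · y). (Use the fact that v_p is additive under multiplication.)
v_19(5080955148) = 6

v_p(x) = 3 (factor: 123462 = 19^3 · 18); v_p(y) = 3 (factor: 41154 = 19^3 · 6). Additivity: v_p(xy) = v_p(x) + v_p(y) = 3 + 3 = 6. (Direct check: xy = 5080955148 = 19^6 · (108).)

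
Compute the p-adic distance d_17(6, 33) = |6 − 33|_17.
d_17(6, 33) = 1

Step 1 — x − y = 6 − 33 = -27. Step 2 — v_17(-27) = 0 (factor: -27 = −(17^0 · 27); the sign does not affect v_p). Step 3 — |x − y|_17 = 17^{0} = 1.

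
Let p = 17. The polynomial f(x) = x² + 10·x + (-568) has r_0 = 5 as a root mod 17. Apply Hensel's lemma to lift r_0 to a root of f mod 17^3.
r_2 = 1518 (mod 4913)

Hensel: r_{i+1} = r_i − f(r_i)·(f′(r_i))^{-1} mod 17^{i+2}, f′(x) = 2x + 10. Iterate:
  r_0 = 5 (mod 17)
  r_1 = 73 (mod 289)
  r_2 = 1518 (mod 4913)
Final: r = 1518 satisfies f(r) ≡ 0 mod 17^3.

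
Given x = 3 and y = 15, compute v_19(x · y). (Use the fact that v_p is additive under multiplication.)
v_19(45) = 0

v_p(x) = 0 (factor: 3 = 19^0 · 3); v_p(y) = 0 (factor: 15 = 19^0 · 15). Additivity: v_p(xy) = v_p(x) + v_p(y) = 0 + 0 = 0. (Direct check: xy = 45 = 19^0 · (45).)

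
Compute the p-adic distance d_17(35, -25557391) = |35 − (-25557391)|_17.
d_17(35, -25557391) = 1/1419857

Step 1 — x − y = 35 − (-25557391) = 25557426. Step 2 — v_17(25557426) = 5 (factor: 25557426 = (17^5 · 18); the sign does not affect v_p). Step 3 — |x − y|_17 = 17^{-5} = 1/1419857.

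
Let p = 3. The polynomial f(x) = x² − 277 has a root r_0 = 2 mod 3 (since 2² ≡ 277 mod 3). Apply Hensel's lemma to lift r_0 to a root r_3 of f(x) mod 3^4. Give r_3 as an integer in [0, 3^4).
r_3 = 14 (mod 81)

Hensel's recurrence: r_{i+1} = r_i − f(r_i)·(f′(r_i))^{-1} mod 3^{i+2}, with f′(x) = 2x. Iterate:
  r_0 = 2 (mod 3)
  r_1 = 5 (mod 9)
  r_2 = 14 (mod 27)
  r_3 = 14 (mod 81)
Final: r_3 = 14, and one checks f(r_3) ≡ 0 mod 3^4.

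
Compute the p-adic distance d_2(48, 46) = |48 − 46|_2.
d_2(48, 46) = 1/2

Step 1 — x − y = 48 − 46 = 2. Step 2 — v_2(2) = 1 (factor: 2 = (2^1 · 1); the sign does not affect v_p). Step 3 — |x − y|_2 = 2^{-1} = 1/2.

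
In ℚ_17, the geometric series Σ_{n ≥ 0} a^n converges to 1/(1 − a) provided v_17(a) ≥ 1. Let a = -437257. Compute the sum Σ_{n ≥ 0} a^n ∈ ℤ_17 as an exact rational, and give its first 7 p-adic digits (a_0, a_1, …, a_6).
Σ a^n = 1/(1 − a) = 1/437258;  first 7 digits = (1, 0, 0, 13, 11, 16, 15)

v_17(a) = 3 ≥ 1, so the series converges in ℤ_17 to 1/(1 − a) = 1/(1 − (-437257)) = 1/437258. Expand this rational in ℤ_17: compute digits iteratively via d_i = x_i mod 17, x_{i+1} = (x_i − d_i)/17. The first 7 digits are (1, 0, 0, 13, 11, 16, 15).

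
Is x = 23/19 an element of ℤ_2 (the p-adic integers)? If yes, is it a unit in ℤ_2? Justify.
x ∈ ℤ_2^× (unit); v_2(x) = 0

ℤ_2 = {x ∈ ℚ_2 : v_2(x) ≥ 0} and ℤ_2^× = {x ∈ ℤ_2 : v_2(x) = 0}. Here v_2(23/19) = v_2(num) − v_2(den) = 0; compare against these criteria.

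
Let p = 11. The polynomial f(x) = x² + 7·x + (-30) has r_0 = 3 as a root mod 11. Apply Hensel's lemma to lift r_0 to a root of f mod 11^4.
r_3 = 3 (mod 14641)

Hensel: r_{i+1} = r_i − f(r_i)·(f′(r_i))^{-1} mod 11^{i+2}, f′(x) = 2x + 7. Iterate:
  r_0 = 3 (mod 11)
  r_1 = 3 (mod 121)
  r_2 = 3 (mod 1331)
  r_3 = 3 (mod 14641)
Final: r = 3 satisfies f(r) ≡ 0 mod 11^4.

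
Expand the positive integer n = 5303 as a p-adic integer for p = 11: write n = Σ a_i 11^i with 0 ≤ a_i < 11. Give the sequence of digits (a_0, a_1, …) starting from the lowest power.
(a_0, a_1, …) = (1, 9, 10, 3)

Repeated division by 11 gives the digits low-to-high: 5303 = 1 + 9·11^1 + 10·11^2 + 3·11^3. Digit sequence: (1, 9, 10, 3).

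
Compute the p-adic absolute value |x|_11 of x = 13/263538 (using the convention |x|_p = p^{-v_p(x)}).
|13/263538|_11 = 14641

Step 1 — compute v_11(x) by factoring powers of 11 out of the numerator and denominator: v_11(13/263538) = -4. Step 2 — apply |x|_p = p^{-v_p(x)} = 11^{4} = 14641.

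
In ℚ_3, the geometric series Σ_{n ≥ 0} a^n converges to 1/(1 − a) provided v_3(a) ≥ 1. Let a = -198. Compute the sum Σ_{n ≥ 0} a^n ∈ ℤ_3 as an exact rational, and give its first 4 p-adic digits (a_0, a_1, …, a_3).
Σ a^n = 1/(1 − a) = 1/199;  first 4 digits = (1, 0, 2, 1)

v_3(a) = 2 ≥ 1, so the series converges in ℤ_3 to 1/(1 − a) = 1/(1 − (-198)) = 1/199. Expand this rational in ℤ_3: compute digits iteratively via d_i = x_i mod 3, x_{i+1} = (x_i − d_i)/3. The first 4 digits are (1, 0, 2, 1).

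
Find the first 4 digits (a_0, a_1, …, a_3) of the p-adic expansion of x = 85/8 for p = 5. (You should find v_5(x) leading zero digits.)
(a_0, …, a_3) = (0, 4, 4, 1)

v_5(85/8) = 1, so a_0 = ... = a_0 = 0. Factor out: x = 5^1 · u with u = 17/8 a unit in ℤ_5. Expand u iteratively via a_{v+i} = u_i mod 5, u_{i+1} = (u_i − a_{v+i})/5:
  u_0 = 17/8;  a_1 = 4;  u_1 = (u_0 − 4)/5 = -3/8
  u_1 = -3/8;  a_2 = 4;  u_2 = (u_1 − 4)/5 = -7/8
  u_2 = -7/8;  a_3 = 1;  u_3 = (u_2 − 1)/5 = -3/8
Digits: (0, 4, 4, 1).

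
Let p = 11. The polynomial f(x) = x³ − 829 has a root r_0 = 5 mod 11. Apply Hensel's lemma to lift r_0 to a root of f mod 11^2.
r_1 = 16 (mod 121)

Hensel: r_{i+1} = r_i − f(r_i)/f′(r_i) mod 11^{i+2}, where f′(x) = 3x². Iterate:
  r_0 = 5 (mod 11)
  r_1 = 16 (mod 121)
Final: r = 16 with f(r) ≡ 0 mod 11^2.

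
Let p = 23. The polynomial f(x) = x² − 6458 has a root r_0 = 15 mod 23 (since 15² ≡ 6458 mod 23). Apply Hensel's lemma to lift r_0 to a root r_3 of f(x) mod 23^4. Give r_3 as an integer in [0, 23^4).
r_3 = 41714 (mod 279841)

Hensel's recurrence: r_{i+1} = r_i − f(r_i)·(f′(r_i))^{-1} mod 23^{i+2}, with f′(x) = 2x. Iterate:
  r_0 = 15 (mod 23)
  r_1 = 452 (mod 529)
  r_2 = 5213 (mod 12167)
  r_3 = 41714 (mod 279841)
Final: r_3 = 41714, and one checks f(r_3) ≡ 0 mod 23^4.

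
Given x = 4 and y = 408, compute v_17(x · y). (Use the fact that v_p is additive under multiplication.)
v_17(1632) = 1

v_p(x) = 0 (factor: 4 = 17^0 · 4); v_p(y) = 1 (factor: 408 = 17^1 · 24). Additivity: v_p(xy) = v_p(x) + v_p(y) = 0 + 1 = 1. (Direct check: xy = 1632 = 17^1 · (96).)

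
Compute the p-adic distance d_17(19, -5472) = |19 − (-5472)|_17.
d_17(19, -5472) = 1/289

Step 1 — x − y = 19 − (-5472) = 5491. Step 2 — v_17(5491) = 2 (factor: 5491 = (17^2 · 19); the sign does not affect v_p). Step 3 — |x − y|_17 = 17^{-2} = 1/289.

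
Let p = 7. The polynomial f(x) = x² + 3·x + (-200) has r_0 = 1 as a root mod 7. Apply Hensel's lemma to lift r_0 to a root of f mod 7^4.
r_3 = 1961 (mod 2401)

Hensel: r_{i+1} = r_i − f(r_i)·(f′(r_i))^{-1} mod 7^{i+2}, f′(x) = 2x + 3. Iterate:
  r_0 = 1 (mod 7)
  r_1 = 1 (mod 49)
  r_2 = 246 (mod 343)
  r_3 = 1961 (mod 2401)
Final: r = 1961 satisfies f(r) ≡ 0 mod 7^4.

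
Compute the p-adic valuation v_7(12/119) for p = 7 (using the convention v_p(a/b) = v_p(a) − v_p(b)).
v_7(12/119) = -1

Factor powers of 7 from the numerator and denominator of the reduced fraction: 12 = 7^0 · 12 and 119 = 7^1 · 17. Apply v_p(a/b) = v_p(a) − v_p(b): v_7(12/119) = 0 − 1 = -1.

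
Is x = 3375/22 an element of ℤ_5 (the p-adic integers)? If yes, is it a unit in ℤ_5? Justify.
x ∈ ℤ_5 but not a unit; v_5(x) = 3 > 0

ℤ_5 = {x ∈ ℚ_5 : v_5(x) ≥ 0} and ℤ_5^× = {x ∈ ℤ_5 : v_5(x) = 0}. Here v_5(3375/22) = v_5(num) − v_5(den) = 3; compare against these criteria.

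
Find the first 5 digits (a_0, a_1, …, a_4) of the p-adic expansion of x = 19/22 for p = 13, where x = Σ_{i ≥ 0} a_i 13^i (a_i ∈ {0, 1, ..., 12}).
(a_0, …, a_4) = (5, 5, 12, 2, 11)

v_13(19/22) = 0 (numerator and denominator both coprime to 13), so x ∈ ℤ_13^×. Compute digits iteratively via a_i = x_i mod 13, x_{i+1} = (x_i − a_i)/13, with x_0 = x:
  x_0 = 19/22;  a_0 = 5;  x_1 = (x_0 − 5)/13 = -7/22
  x_1 = -7/22;  a_1 = 5;  x_2 = (x_1 − 5)/13 = -9/22
  x_2 = -9/22;  a_2 = 12;  x_3 = (x_2 − 12)/13 = -21/22
  x_3 = -21/22;  a_3 = 2;  x_4 = (x_3 − 2)/13 = -5/22
  x_4 = -5/22;  a_4 = 11;  x_5 = (x_4 − 11)/13 = -19/22
Digits: (5, 5, 12, 2, 11).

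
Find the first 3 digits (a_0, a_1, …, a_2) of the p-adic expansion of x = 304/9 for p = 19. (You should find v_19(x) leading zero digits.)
(a_0, …, a_2) = (0, 6, 4)

v_19(304/9) = 1, so a_0 = ... = a_0 = 0. Factor out: x = 19^1 · u with u = 16/9 a unit in ℤ_19. Expand u iteratively via a_{v+i} = u_i mod 19, u_{i+1} = (u_i − a_{v+i})/19:
  u_0 = 16/9;  a_1 = 6;  u_1 = (u_0 − 6)/19 = -2/9
  u_1 = -2/9;  a_2 = 4;  u_2 = (u_1 − 4)/19 = -2/9
Digits: (0, 6, 4).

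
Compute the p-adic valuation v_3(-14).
v_3(-14) = 0

v_3(n) is the largest exponent k such that 3^k divides n. Factor out: -14 = -3^0 · 14. (Sign doesn't affect v_p.) So v_3(-14) = 0.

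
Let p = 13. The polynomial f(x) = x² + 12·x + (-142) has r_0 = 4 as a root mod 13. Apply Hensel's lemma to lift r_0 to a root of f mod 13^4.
r_3 = 4723 (mod 28561)

Hensel: r_{i+1} = r_i − f(r_i)·(f′(r_i))^{-1} mod 13^{i+2}, f′(x) = 2x + 12. Iterate:
  r_0 = 4 (mod 13)
  r_1 = 160 (mod 169)
  r_2 = 329 (mod 2197)
  r_3 = 4723 (mod 28561)
Final: r = 4723 satisfies f(r) ≡ 0 mod 13^4.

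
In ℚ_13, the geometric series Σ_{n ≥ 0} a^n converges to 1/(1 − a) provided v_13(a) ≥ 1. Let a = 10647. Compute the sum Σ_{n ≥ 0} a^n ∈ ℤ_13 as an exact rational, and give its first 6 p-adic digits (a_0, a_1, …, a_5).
Σ a^n = 1/(1 − a) = -1/10646;  first 6 digits = (1, 0, 11, 4, 4, 6)

v_13(a) = 2 ≥ 1, so the series converges in ℤ_13 to 1/(1 − a) = 1/(1 − 10647) = -1/10646. Expand this rational in ℤ_13: compute digits iteratively via d_i = x_i mod 13, x_{i+1} = (x_i − d_i)/13. The first 6 digits are (1, 0, 11, 4, 4, 6).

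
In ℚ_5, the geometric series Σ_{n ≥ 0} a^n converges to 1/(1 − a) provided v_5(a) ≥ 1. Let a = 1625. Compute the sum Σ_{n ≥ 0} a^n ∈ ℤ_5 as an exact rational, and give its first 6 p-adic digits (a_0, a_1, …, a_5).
Σ a^n = 1/(1 − a) = -1/1624;  first 6 digits = (1, 0, 0, 3, 2, 0)

v_5(a) = 3 ≥ 1, so the series converges in ℤ_5 to 1/(1 − a) = 1/(1 − 1625) = -1/1624. Expand this rational in ℤ_5: compute digits iteratively via d_i = x_i mod 5, x_{i+1} = (x_i − d_i)/5. The first 6 digits are (1, 0, 0, 3, 2, 0).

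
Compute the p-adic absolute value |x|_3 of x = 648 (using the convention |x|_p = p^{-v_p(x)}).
|648|_3 = 1/81

Step 1 — compute v_3(x) by factoring powers of 3 out of the numerator and denominator: v_3(648) = 4. Step 2 — apply |x|_p = p^{-v_p(x)} = 3^{-4} = 1/81.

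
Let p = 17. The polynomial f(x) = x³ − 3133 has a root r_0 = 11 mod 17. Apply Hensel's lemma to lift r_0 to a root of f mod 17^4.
r_3 = 40964 (mod 83521)

Hensel: r_{i+1} = r_i − f(r_i)/f′(r_i) mod 17^{i+2}, where f′(x) = 3x². Iterate:
  r_0 = 11 (mod 17)
  r_1 = 215 (mod 289)
  r_2 = 1660 (mod 4913)
  r_3 = 40964 (mod 83521)
Final: r = 40964 with f(r) ≡ 0 mod 17^4.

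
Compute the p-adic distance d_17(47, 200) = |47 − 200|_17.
d_17(47, 200) = 1/17

Step 1 — x − y = 47 − 200 = -153. Step 2 — v_17(-153) = 1 (factor: -153 = −(17^1 · 9); the sign does not affect v_p). Step 3 — |x − y|_17 = 17^{-1} = 1/17.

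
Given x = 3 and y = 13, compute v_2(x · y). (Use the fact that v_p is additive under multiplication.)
v_2(39) = 0

v_p(x) = 0 (factor: 3 = 2^0 · 3); v_p(y) = 0 (factor: 13 = 2^0 · 13). Additivity: v_p(xy) = v_p(x) + v_p(y) = 0 + 0 = 0. (Direct check: xy = 39 = 2^0 · (39).)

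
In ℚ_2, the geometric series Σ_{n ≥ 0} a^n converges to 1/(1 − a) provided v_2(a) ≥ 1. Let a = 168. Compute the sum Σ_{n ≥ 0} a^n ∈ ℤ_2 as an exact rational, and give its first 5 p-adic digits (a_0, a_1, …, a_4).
Σ a^n = 1/(1 − a) = -1/167;  first 5 digits = (1, 0, 0, 1, 0)

v_2(a) = 3 ≥ 1, so the series converges in ℤ_2 to 1/(1 − a) = 1/(1 − 168) = -1/167. Expand this rational in ℤ_2: compute digits iteratively via d_i = x_i mod 2, x_{i+1} = (x_i − d_i)/2. The first 5 digits are (1, 0, 0, 1, 0).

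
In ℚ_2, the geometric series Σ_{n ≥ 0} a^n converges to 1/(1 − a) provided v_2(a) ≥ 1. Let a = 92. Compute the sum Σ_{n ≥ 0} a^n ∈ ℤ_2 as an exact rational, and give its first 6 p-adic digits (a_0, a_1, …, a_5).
Σ a^n = 1/(1 − a) = -1/91;  first 6 digits = (1, 0, 1, 1, 0, 1)

v_2(a) = 2 ≥ 1, so the series converges in ℤ_2 to 1/(1 − a) = 1/(1 − 92) = -1/91. Expand this rational in ℤ_2: compute digits iteratively via d_i = x_i mod 2, x_{i+1} = (x_i − d_i)/2. The first 6 digits are (1, 0, 1, 1, 0, 1).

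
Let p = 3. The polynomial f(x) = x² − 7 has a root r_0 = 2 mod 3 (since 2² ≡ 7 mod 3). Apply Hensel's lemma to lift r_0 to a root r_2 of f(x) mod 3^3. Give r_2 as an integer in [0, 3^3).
r_2 = 14 (mod 27)

Hensel's recurrence: r_{i+1} = r_i − f(r_i)·(f′(r_i))^{-1} mod 3^{i+2}, with f′(x) = 2x. Iterate:
  r_0 = 2 (mod 3)
  r_1 = 5 (mod 9)
  r_2 = 14 (mod 27)
Final: r_2 = 14, and one checks f(r_2) ≡ 0 mod 3^3.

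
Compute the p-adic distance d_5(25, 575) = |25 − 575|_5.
d_5(25, 575) = 1/25

Step 1 — x − y = 25 − 575 = -550. Step 2 — v_5(-550) = 2 (factor: -550 = −(5^2 · 22); the sign does not affect v_p). Step 3 — |x − y|_5 = 5^{-2} = 1/25.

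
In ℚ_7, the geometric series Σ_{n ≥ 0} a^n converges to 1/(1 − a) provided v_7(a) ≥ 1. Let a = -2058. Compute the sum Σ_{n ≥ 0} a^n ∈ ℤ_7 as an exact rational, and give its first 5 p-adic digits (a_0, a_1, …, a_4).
Σ a^n = 1/(1 − a) = 1/2059;  first 5 digits = (1, 0, 0, 1, 6)

v_7(a) = 3 ≥ 1, so the series converges in ℤ_7 to 1/(1 − a) = 1/(1 − (-2058)) = 1/2059. Expand this rational in ℤ_7: compute digits iteratively via d_i = x_i mod 7, x_{i+1} = (x_i − d_i)/7. The first 5 digits are (1, 0, 0, 1, 6).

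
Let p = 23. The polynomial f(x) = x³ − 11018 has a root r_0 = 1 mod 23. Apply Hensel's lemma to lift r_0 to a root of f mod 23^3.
r_2 = 1381 (mod 12167)

Hensel: r_{i+1} = r_i − f(r_i)/f′(r_i) mod 23^{i+2}, where f′(x) = 3x². Iterate:
  r_0 = 1 (mod 23)
  r_1 = 323 (mod 529)
  r_2 = 1381 (mod 12167)
Final: r = 1381 with f(r) ≡ 0 mod 23^3.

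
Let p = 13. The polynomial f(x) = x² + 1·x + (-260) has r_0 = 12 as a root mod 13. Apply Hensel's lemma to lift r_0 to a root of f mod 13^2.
r_1 = 77 (mod 169)

Hensel: r_{i+1} = r_i − f(r_i)·(f′(r_i))^{-1} mod 13^{i+2}, f′(x) = 2x + 1. Iterate:
  r_0 = 12 (mod 13)
  r_1 = 77 (mod 169)
Final: r = 77 satisfies f(r) ≡ 0 mod 13^2.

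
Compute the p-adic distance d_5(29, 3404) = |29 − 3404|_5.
d_5(29, 3404) = 1/125

Step 1 — x − y = 29 − 3404 = -3375. Step 2 — v_5(-3375) = 3 (factor: -3375 = −(5^3 · 27); the sign does not affect v_p). Step 3 — |x − y|_5 = 5^{-3} = 1/125.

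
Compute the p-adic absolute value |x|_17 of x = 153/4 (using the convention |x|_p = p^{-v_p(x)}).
|153/4|_17 = 1/17

Step 1 — compute v_17(x) by factoring powers of 17 out of the numerator and denominator: v_17(153/4) = 1. Step 2 — apply |x|_p = p^{-v_p(x)} = 17^{-1} = 1/17.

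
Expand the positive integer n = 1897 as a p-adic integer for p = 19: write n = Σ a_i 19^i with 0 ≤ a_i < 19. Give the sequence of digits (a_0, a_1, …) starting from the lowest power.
(a_0, a_1, …) = (16, 4, 5)

Repeated division by 19 gives the digits low-to-high: 1897 = 16 + 4·19^1 + 5·19^2. Digit sequence: (16, 4, 5).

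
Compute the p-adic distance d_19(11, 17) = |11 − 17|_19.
d_19(11, 17) = 1

Step 1 — x − y = 11 − 17 = -6. Step 2 — v_19(-6) = 0 (factor: -6 = −(19^0 · 6); the sign does not affect v_p). Step 3 — |x − y|_19 = 19^{0} = 1.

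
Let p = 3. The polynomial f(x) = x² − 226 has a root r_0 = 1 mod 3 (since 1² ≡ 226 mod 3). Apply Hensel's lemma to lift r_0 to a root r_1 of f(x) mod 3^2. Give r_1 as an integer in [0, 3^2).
r_1 = 1 (mod 9)

Hensel's recurrence: r_{i+1} = r_i − f(r_i)·(f′(r_i))^{-1} mod 3^{i+2}, with f′(x) = 2x. Iterate:
  r_0 = 1 (mod 3)
  r_1 = 1 (mod 9)
Final: r_1 = 1, and one checks f(r_1) ≡ 0 mod 3^2.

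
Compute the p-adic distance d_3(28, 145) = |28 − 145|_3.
d_3(28, 145) = 1/9

Step 1 — x − y = 28 − 145 = -117. Step 2 — v_3(-117) = 2 (factor: -117 = −(3^2 · 13); the sign does not affect v_p). Step 3 — |x − y|_3 = 3^{-2} = 1/9.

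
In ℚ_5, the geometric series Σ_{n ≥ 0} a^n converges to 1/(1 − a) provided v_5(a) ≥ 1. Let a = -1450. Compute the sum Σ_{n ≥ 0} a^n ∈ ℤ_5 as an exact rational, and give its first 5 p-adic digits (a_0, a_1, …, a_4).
Σ a^n = 1/(1 − a) = 1/1451;  first 5 digits = (1, 0, 2, 3, 1)

v_5(a) = 2 ≥ 1, so the series converges in ℤ_5 to 1/(1 − a) = 1/(1 − (-1450)) = 1/1451. Expand this rational in ℤ_5: compute digits iteratively via d_i = x_i mod 5, x_{i+1} = (x_i − d_i)/5. The first 5 digits are (1, 0, 2, 3, 1).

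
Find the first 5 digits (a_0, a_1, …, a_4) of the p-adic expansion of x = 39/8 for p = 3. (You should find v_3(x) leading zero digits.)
(a_0, …, a_4) = (0, 2, 1, 0, 1)

v_3(39/8) = 1, so a_0 = ... = a_0 = 0. Factor out: x = 3^1 · u with u = 13/8 a unit in ℤ_3. Expand u iteratively via a_{v+i} = u_i mod 3, u_{i+1} = (u_i − a_{v+i})/3:
  u_0 = 13/8;  a_1 = 2;  u_1 = (u_0 − 2)/3 = -1/8
  u_1 = -1/8;  a_2 = 1;  u_2 = (u_1 − 1)/3 = -3/8
  u_2 = -3/8;  a_3 = 0;  u_3 = (u_2 − 0)/3 = -1/8
  u_3 = -1/8;  a_4 = 1;  u_4 = (u_3 − 1)/3 = -3/8
Digits: (0, 2, 1, 0, 1).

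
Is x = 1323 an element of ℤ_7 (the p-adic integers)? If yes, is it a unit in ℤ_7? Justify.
x ∈ ℤ_7 but not a unit; v_7(x) = 2 > 0

ℤ_7 = {x ∈ ℚ_7 : v_7(x) ≥ 0} and ℤ_7^× = {x ∈ ℤ_7 : v_7(x) = 0}. Here v_7(1323) = v_7(num) − v_7(den) = 2; compare against these criteria.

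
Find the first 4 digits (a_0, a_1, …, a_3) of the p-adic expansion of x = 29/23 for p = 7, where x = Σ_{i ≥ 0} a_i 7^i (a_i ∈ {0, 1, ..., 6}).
(a_0, …, a_3) = (4, 6, 0, 2)

v_7(29/23) = 0 (numerator and denominator both coprime to 7), so x ∈ ℤ_7^×. Compute digits iteratively via a_i = x_i mod 7, x_{i+1} = (x_i − a_i)/7, with x_0 = x:
  x_0 = 29/23;  a_0 = 4;  x_1 = (x_0 − 4)/7 = -9/23
  x_1 = -9/23;  a_1 = 6;  x_2 = (x_1 − 6)/7 = -21/23
  x_2 = -21/23;  a_2 = 0;  x_3 = (x_2 − 0)/7 = -3/23
  x_3 = -3/23;  a_3 = 2;  x_4 = (x_3 − 2)/7 = -7/23
Digits: (4, 6, 0, 2).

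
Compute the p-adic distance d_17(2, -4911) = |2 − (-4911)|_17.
d_17(2, -4911) = 1/4913

Step 1 — x − y = 2 − (-4911) = 4913. Step 2 — v_17(4913) = 3 (factor: 4913 = (17^3 · 1); the sign does not affect v_p). Step 3 — |x − y|_17 = 17^{-3} = 1/4913.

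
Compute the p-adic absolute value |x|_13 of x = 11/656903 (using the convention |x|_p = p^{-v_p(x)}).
|11/656903|_13 = 28561

Step 1 — compute v_13(x) by factoring powers of 13 out of the numerator and denominator: v_13(11/656903) = -4. Step 2 — apply |x|_p = p^{-v_p(x)} = 13^{4} = 28561.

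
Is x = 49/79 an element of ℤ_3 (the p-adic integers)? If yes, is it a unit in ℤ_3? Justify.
x ∈ ℤ_3^× (unit); v_3(x) = 0

ℤ_3 = {x ∈ ℚ_3 : v_3(x) ≥ 0} and ℤ_3^× = {x ∈ ℤ_3 : v_3(x) = 0}. Here v_3(49/79) = v_3(num) − v_3(den) = 0; compare against these criteria.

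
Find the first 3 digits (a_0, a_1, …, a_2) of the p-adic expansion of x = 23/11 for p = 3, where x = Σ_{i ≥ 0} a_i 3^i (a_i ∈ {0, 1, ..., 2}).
(a_0, …, a_2) = (1, 2, 0)

v_3(23/11) = 0 (numerator and denominator both coprime to 3), so x ∈ ℤ_3^×. Compute digits iteratively via a_i = x_i mod 3, x_{i+1} = (x_i − a_i)/3, with x_0 = x:
  x_0 = 23/11;  a_0 = 1;  x_1 = (x_0 − 1)/3 = 4/11
  x_1 = 4/11;  a_1 = 2;  x_2 = (x_1 − 2)/3 = -6/11
  x_2 = -6/11;  a_2 = 0;  x_3 = (x_2 − 0)/3 = -2/11
Digits: (1, 2, 0).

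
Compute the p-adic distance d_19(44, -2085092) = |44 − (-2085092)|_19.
d_19(44, -2085092) = 1/130321

Step 1 — x − y = 44 − (-2085092) = 2085136. Step 2 — v_19(2085136) = 4 (factor: 2085136 = (19^4 · 16); the sign does not affect v_p). Step 3 — |x − y|_19 = 19^{-4} = 1/130321.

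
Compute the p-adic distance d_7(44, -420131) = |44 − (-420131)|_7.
d_7(44, -420131) = 1/16807

Step 1 — x − y = 44 − (-420131) = 420175. Step 2 — v_7(420175) = 5 (factor: 420175 = (7^5 · 25); the sign does not affect v_p). Step 3 — |x − y|_7 = 7^{-5} = 1/16807.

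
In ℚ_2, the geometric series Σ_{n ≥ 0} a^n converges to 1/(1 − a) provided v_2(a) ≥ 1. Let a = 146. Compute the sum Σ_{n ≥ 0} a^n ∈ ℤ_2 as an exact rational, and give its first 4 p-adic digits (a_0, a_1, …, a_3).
Σ a^n = 1/(1 − a) = -1/145;  first 4 digits = (1, 1, 1, 1)

v_2(a) = 1 ≥ 1, so the series converges in ℤ_2 to 1/(1 − a) = 1/(1 − 146) = -1/145. Expand this rational in ℤ_2: compute digits iteratively via d_i = x_i mod 2, x_{i+1} = (x_i − d_i)/2. The first 4 digits are (1, 1, 1, 1).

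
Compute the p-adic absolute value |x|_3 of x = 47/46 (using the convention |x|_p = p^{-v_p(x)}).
|47/46|_3 = 1

Step 1 — compute v_3(x) by factoring powers of 3 out of the numerator and denominator: v_3(47/46) = 0. Step 2 — apply |x|_p = p^{-v_p(x)} = 3^{0} = 1.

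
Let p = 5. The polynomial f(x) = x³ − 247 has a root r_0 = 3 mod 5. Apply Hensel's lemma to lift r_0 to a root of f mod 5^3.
r_2 = 38 (mod 125)

Hensel: r_{i+1} = r_i − f(r_i)/f′(r_i) mod 5^{i+2}, where f′(x) = 3x². Iterate:
  r_0 = 3 (mod 5)
  r_1 = 13 (mod 25)
  r_2 = 38 (mod 125)
Final: r = 38 with f(r) ≡ 0 mod 5^3.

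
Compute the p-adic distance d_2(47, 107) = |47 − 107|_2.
d_2(47, 107) = 1/4

Step 1 — x − y = 47 − 107 = -60. Step 2 — v_2(-60) = 2 (factor: -60 = −(2^2 · 15); the sign does not affect v_p). Step 3 — |x − y|_2 = 2^{-2} = 1/4.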